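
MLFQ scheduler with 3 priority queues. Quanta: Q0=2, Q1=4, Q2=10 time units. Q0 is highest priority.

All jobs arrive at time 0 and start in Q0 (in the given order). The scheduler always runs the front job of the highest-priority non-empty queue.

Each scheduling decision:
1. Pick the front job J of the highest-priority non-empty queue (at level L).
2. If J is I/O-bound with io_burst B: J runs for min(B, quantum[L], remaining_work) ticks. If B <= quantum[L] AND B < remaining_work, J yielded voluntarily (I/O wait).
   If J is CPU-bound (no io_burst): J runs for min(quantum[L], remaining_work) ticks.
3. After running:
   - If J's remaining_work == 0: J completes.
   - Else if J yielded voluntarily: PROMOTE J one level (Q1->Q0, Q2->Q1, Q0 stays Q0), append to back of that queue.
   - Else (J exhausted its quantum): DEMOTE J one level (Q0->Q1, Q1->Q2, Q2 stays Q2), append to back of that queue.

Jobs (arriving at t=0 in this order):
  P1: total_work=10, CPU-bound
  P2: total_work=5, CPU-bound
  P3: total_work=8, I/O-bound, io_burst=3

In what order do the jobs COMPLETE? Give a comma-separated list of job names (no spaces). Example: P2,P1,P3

t=0-2: P1@Q0 runs 2, rem=8, quantum used, demote→Q1. Q0=[P2,P3] Q1=[P1] Q2=[]
t=2-4: P2@Q0 runs 2, rem=3, quantum used, demote→Q1. Q0=[P3] Q1=[P1,P2] Q2=[]
t=4-6: P3@Q0 runs 2, rem=6, quantum used, demote→Q1. Q0=[] Q1=[P1,P2,P3] Q2=[]
t=6-10: P1@Q1 runs 4, rem=4, quantum used, demote→Q2. Q0=[] Q1=[P2,P3] Q2=[P1]
t=10-13: P2@Q1 runs 3, rem=0, completes. Q0=[] Q1=[P3] Q2=[P1]
t=13-16: P3@Q1 runs 3, rem=3, I/O yield, promote→Q0. Q0=[P3] Q1=[] Q2=[P1]
t=16-18: P3@Q0 runs 2, rem=1, quantum used, demote→Q1. Q0=[] Q1=[P3] Q2=[P1]
t=18-19: P3@Q1 runs 1, rem=0, completes. Q0=[] Q1=[] Q2=[P1]
t=19-23: P1@Q2 runs 4, rem=0, completes. Q0=[] Q1=[] Q2=[]

Answer: P2,P3,P1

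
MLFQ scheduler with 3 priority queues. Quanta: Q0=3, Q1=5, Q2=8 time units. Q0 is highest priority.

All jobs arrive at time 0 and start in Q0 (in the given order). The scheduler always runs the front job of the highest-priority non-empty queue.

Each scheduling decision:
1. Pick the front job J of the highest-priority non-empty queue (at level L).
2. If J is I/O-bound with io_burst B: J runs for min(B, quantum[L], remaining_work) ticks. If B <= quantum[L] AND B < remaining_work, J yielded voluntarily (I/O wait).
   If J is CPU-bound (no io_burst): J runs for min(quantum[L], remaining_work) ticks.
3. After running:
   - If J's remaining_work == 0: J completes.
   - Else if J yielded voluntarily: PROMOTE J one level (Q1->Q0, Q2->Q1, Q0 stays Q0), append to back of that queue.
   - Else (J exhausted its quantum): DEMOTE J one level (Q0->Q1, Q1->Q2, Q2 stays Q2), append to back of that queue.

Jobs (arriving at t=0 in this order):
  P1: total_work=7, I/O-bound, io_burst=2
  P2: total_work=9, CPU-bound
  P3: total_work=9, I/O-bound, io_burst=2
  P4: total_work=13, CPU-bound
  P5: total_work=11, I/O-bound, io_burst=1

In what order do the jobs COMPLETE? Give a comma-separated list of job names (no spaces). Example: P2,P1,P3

t=0-2: P1@Q0 runs 2, rem=5, I/O yield, promote→Q0. Q0=[P2,P3,P4,P5,P1] Q1=[] Q2=[]
t=2-5: P2@Q0 runs 3, rem=6, quantum used, demote→Q1. Q0=[P3,P4,P5,P1] Q1=[P2] Q2=[]
t=5-7: P3@Q0 runs 2, rem=7, I/O yield, promote→Q0. Q0=[P4,P5,P1,P3] Q1=[P2] Q2=[]
t=7-10: P4@Q0 runs 3, rem=10, quantum used, demote→Q1. Q0=[P5,P1,P3] Q1=[P2,P4] Q2=[]
t=10-11: P5@Q0 runs 1, rem=10, I/O yield, promote→Q0. Q0=[P1,P3,P5] Q1=[P2,P4] Q2=[]
t=11-13: P1@Q0 runs 2, rem=3, I/O yield, promote→Q0. Q0=[P3,P5,P1] Q1=[P2,P4] Q2=[]
t=13-15: P3@Q0 runs 2, rem=5, I/O yield, promote→Q0. Q0=[P5,P1,P3] Q1=[P2,P4] Q2=[]
t=15-16: P5@Q0 runs 1, rem=9, I/O yield, promote→Q0. Q0=[P1,P3,P5] Q1=[P2,P4] Q2=[]
t=16-18: P1@Q0 runs 2, rem=1, I/O yield, promote→Q0. Q0=[P3,P5,P1] Q1=[P2,P4] Q2=[]
t=18-20: P3@Q0 runs 2, rem=3, I/O yield, promote→Q0. Q0=[P5,P1,P3] Q1=[P2,P4] Q2=[]
t=20-21: P5@Q0 runs 1, rem=8, I/O yield, promote→Q0. Q0=[P1,P3,P5] Q1=[P2,P4] Q2=[]
t=21-22: P1@Q0 runs 1, rem=0, completes. Q0=[P3,P5] Q1=[P2,P4] Q2=[]
t=22-24: P3@Q0 runs 2, rem=1, I/O yield, promote→Q0. Q0=[P5,P3] Q1=[P2,P4] Q2=[]
t=24-25: P5@Q0 runs 1, rem=7, I/O yield, promote→Q0. Q0=[P3,P5] Q1=[P2,P4] Q2=[]
t=25-26: P3@Q0 runs 1, rem=0, completes. Q0=[P5] Q1=[P2,P4] Q2=[]
t=26-27: P5@Q0 runs 1, rem=6, I/O yield, promote→Q0. Q0=[P5] Q1=[P2,P4] Q2=[]
t=27-28: P5@Q0 runs 1, rem=5, I/O yield, promote→Q0. Q0=[P5] Q1=[P2,P4] Q2=[]
t=28-29: P5@Q0 runs 1, rem=4, I/O yield, promote→Q0. Q0=[P5] Q1=[P2,P4] Q2=[]
t=29-30: P5@Q0 runs 1, rem=3, I/O yield, promote→Q0. Q0=[P5] Q1=[P2,P4] Q2=[]
t=30-31: P5@Q0 runs 1, rem=2, I/O yield, promote→Q0. Q0=[P5] Q1=[P2,P4] Q2=[]
t=31-32: P5@Q0 runs 1, rem=1, I/O yield, promote→Q0. Q0=[P5] Q1=[P2,P4] Q2=[]
t=32-33: P5@Q0 runs 1, rem=0, completes. Q0=[] Q1=[P2,P4] Q2=[]
t=33-38: P2@Q1 runs 5, rem=1, quantum used, demote→Q2. Q0=[] Q1=[P4] Q2=[P2]
t=38-43: P4@Q1 runs 5, rem=5, quantum used, demote→Q2. Q0=[] Q1=[] Q2=[P2,P4]
t=43-44: P2@Q2 runs 1, rem=0, completes. Q0=[] Q1=[] Q2=[P4]
t=44-49: P4@Q2 runs 5, rem=0, completes. Q0=[] Q1=[] Q2=[]

Answer: P1,P3,P5,P2,P4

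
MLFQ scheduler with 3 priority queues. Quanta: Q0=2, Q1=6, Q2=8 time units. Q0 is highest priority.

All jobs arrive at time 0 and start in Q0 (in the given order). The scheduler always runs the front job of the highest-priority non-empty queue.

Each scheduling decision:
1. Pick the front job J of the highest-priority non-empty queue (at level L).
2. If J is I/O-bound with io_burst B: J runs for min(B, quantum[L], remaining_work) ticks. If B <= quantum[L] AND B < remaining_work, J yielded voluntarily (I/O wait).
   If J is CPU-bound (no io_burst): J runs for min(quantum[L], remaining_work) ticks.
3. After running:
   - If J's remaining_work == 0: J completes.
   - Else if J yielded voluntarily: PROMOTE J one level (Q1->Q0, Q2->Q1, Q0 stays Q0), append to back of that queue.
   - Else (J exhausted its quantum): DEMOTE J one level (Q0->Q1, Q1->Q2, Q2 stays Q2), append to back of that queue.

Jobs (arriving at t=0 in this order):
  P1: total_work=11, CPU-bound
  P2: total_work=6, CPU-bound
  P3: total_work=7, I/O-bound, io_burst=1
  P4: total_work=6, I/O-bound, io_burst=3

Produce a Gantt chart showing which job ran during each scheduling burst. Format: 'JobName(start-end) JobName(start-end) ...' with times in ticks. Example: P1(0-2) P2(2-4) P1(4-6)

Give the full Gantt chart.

Answer: P1(0-2) P2(2-4) P3(4-5) P4(5-7) P3(7-8) P3(8-9) P3(9-10) P3(10-11) P3(11-12) P3(12-13) P1(13-19) P2(19-23) P4(23-26) P4(26-27) P1(27-30)

Derivation:
t=0-2: P1@Q0 runs 2, rem=9, quantum used, demote→Q1. Q0=[P2,P3,P4] Q1=[P1] Q2=[]
t=2-4: P2@Q0 runs 2, rem=4, quantum used, demote→Q1. Q0=[P3,P4] Q1=[P1,P2] Q2=[]
t=4-5: P3@Q0 runs 1, rem=6, I/O yield, promote→Q0. Q0=[P4,P3] Q1=[P1,P2] Q2=[]
t=5-7: P4@Q0 runs 2, rem=4, quantum used, demote→Q1. Q0=[P3] Q1=[P1,P2,P4] Q2=[]
t=7-8: P3@Q0 runs 1, rem=5, I/O yield, promote→Q0. Q0=[P3] Q1=[P1,P2,P4] Q2=[]
t=8-9: P3@Q0 runs 1, rem=4, I/O yield, promote→Q0. Q0=[P3] Q1=[P1,P2,P4] Q2=[]
t=9-10: P3@Q0 runs 1, rem=3, I/O yield, promote→Q0. Q0=[P3] Q1=[P1,P2,P4] Q2=[]
t=10-11: P3@Q0 runs 1, rem=2, I/O yield, promote→Q0. Q0=[P3] Q1=[P1,P2,P4] Q2=[]
t=11-12: P3@Q0 runs 1, rem=1, I/O yield, promote→Q0. Q0=[P3] Q1=[P1,P2,P4] Q2=[]
t=12-13: P3@Q0 runs 1, rem=0, completes. Q0=[] Q1=[P1,P2,P4] Q2=[]
t=13-19: P1@Q1 runs 6, rem=3, quantum used, demote→Q2. Q0=[] Q1=[P2,P4] Q2=[P1]
t=19-23: P2@Q1 runs 4, rem=0, completes. Q0=[] Q1=[P4] Q2=[P1]
t=23-26: P4@Q1 runs 3, rem=1, I/O yield, promote→Q0. Q0=[P4] Q1=[] Q2=[P1]
t=26-27: P4@Q0 runs 1, rem=0, completes. Q0=[] Q1=[] Q2=[P1]
t=27-30: P1@Q2 runs 3, rem=0, completes. Q0=[] Q1=[] Q2=[]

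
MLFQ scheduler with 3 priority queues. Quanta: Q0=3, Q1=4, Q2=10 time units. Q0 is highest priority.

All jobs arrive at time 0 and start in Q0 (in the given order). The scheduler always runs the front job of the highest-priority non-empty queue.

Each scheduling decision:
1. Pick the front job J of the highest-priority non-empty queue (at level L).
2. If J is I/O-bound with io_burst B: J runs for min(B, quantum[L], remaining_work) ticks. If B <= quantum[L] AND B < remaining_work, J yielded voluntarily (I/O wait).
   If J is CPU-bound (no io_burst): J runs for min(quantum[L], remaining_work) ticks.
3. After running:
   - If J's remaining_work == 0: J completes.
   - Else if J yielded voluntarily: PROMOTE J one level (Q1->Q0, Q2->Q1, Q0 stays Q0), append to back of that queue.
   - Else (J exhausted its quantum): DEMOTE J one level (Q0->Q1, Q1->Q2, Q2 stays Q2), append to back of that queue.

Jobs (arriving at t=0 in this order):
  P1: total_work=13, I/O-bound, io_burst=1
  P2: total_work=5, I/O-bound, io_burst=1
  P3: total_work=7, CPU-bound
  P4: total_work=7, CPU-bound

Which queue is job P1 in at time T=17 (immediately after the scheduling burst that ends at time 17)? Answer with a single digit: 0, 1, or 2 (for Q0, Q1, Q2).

t=0-1: P1@Q0 runs 1, rem=12, I/O yield, promote→Q0. Q0=[P2,P3,P4,P1] Q1=[] Q2=[]
t=1-2: P2@Q0 runs 1, rem=4, I/O yield, promote→Q0. Q0=[P3,P4,P1,P2] Q1=[] Q2=[]
t=2-5: P3@Q0 runs 3, rem=4, quantum used, demote→Q1. Q0=[P4,P1,P2] Q1=[P3] Q2=[]
t=5-8: P4@Q0 runs 3, rem=4, quantum used, demote→Q1. Q0=[P1,P2] Q1=[P3,P4] Q2=[]
t=8-9: P1@Q0 runs 1, rem=11, I/O yield, promote→Q0. Q0=[P2,P1] Q1=[P3,P4] Q2=[]
t=9-10: P2@Q0 runs 1, rem=3, I/O yield, promote→Q0. Q0=[P1,P2] Q1=[P3,P4] Q2=[]
t=10-11: P1@Q0 runs 1, rem=10, I/O yield, promote→Q0. Q0=[P2,P1] Q1=[P3,P4] Q2=[]
t=11-12: P2@Q0 runs 1, rem=2, I/O yield, promote→Q0. Q0=[P1,P2] Q1=[P3,P4] Q2=[]
t=12-13: P1@Q0 runs 1, rem=9, I/O yield, promote→Q0. Q0=[P2,P1] Q1=[P3,P4] Q2=[]
t=13-14: P2@Q0 runs 1, rem=1, I/O yield, promote→Q0. Q0=[P1,P2] Q1=[P3,P4] Q2=[]
t=14-15: P1@Q0 runs 1, rem=8, I/O yield, promote→Q0. Q0=[P2,P1] Q1=[P3,P4] Q2=[]
t=15-16: P2@Q0 runs 1, rem=0, completes. Q0=[P1] Q1=[P3,P4] Q2=[]
t=16-17: P1@Q0 runs 1, rem=7, I/O yield, promote→Q0. Q0=[P1] Q1=[P3,P4] Q2=[]
t=17-18: P1@Q0 runs 1, rem=6, I/O yield, promote→Q0. Q0=[P1] Q1=[P3,P4] Q2=[]
t=18-19: P1@Q0 runs 1, rem=5, I/O yield, promote→Q0. Q0=[P1] Q1=[P3,P4] Q2=[]
t=19-20: P1@Q0 runs 1, rem=4, I/O yield, promote→Q0. Q0=[P1] Q1=[P3,P4] Q2=[]
t=20-21: P1@Q0 runs 1, rem=3, I/O yield, promote→Q0. Q0=[P1] Q1=[P3,P4] Q2=[]
t=21-22: P1@Q0 runs 1, rem=2, I/O yield, promote→Q0. Q0=[P1] Q1=[P3,P4] Q2=[]
t=22-23: P1@Q0 runs 1, rem=1, I/O yield, promote→Q0. Q0=[P1] Q1=[P3,P4] Q2=[]
t=23-24: P1@Q0 runs 1, rem=0, completes. Q0=[] Q1=[P3,P4] Q2=[]
t=24-28: P3@Q1 runs 4, rem=0, completes. Q0=[] Q1=[P4] Q2=[]
t=28-32: P4@Q1 runs 4, rem=0, completes. Q0=[] Q1=[] Q2=[]

Answer: 0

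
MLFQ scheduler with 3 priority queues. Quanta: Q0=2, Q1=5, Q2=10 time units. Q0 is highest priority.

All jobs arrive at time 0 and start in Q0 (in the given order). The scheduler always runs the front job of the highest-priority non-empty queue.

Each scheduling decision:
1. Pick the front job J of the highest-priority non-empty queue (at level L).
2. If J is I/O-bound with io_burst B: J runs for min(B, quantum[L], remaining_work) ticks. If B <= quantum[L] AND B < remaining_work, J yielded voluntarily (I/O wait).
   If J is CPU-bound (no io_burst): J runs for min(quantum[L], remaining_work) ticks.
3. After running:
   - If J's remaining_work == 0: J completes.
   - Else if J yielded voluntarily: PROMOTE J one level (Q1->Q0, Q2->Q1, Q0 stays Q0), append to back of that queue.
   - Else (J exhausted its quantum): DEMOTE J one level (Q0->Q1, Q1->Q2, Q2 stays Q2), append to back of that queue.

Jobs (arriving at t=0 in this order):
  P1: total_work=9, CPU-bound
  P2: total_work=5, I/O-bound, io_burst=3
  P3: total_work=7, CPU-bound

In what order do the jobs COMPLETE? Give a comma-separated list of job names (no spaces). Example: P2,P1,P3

Answer: P2,P3,P1

Derivation:
t=0-2: P1@Q0 runs 2, rem=7, quantum used, demote→Q1. Q0=[P2,P3] Q1=[P1] Q2=[]
t=2-4: P2@Q0 runs 2, rem=3, quantum used, demote→Q1. Q0=[P3] Q1=[P1,P2] Q2=[]
t=4-6: P3@Q0 runs 2, rem=5, quantum used, demote→Q1. Q0=[] Q1=[P1,P2,P3] Q2=[]
t=6-11: P1@Q1 runs 5, rem=2, quantum used, demote→Q2. Q0=[] Q1=[P2,P3] Q2=[P1]
t=11-14: P2@Q1 runs 3, rem=0, completes. Q0=[] Q1=[P3] Q2=[P1]
t=14-19: P3@Q1 runs 5, rem=0, completes. Q0=[] Q1=[] Q2=[P1]
t=19-21: P1@Q2 runs 2, rem=0, completes. Q0=[] Q1=[] Q2=[]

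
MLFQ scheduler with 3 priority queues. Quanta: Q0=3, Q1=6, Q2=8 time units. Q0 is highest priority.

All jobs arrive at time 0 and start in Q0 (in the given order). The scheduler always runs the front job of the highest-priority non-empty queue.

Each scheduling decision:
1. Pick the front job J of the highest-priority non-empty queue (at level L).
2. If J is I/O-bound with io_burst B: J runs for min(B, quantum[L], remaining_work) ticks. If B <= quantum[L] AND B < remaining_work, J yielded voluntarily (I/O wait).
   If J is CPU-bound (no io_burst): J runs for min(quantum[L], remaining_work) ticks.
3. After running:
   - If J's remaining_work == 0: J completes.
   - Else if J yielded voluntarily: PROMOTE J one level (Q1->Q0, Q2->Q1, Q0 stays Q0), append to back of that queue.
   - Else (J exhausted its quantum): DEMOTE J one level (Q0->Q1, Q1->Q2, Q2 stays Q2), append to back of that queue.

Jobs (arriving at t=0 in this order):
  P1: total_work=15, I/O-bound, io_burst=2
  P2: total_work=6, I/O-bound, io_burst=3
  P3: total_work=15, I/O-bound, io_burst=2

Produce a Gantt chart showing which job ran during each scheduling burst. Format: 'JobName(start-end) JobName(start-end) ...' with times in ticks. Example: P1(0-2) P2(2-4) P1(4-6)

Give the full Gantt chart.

Answer: P1(0-2) P2(2-5) P3(5-7) P1(7-9) P2(9-12) P3(12-14) P1(14-16) P3(16-18) P1(18-20) P3(20-22) P1(22-24) P3(24-26) P1(26-28) P3(28-30) P1(30-32) P3(32-34) P1(34-35) P3(35-36)

Derivation:
t=0-2: P1@Q0 runs 2, rem=13, I/O yield, promote→Q0. Q0=[P2,P3,P1] Q1=[] Q2=[]
t=2-5: P2@Q0 runs 3, rem=3, I/O yield, promote→Q0. Q0=[P3,P1,P2] Q1=[] Q2=[]
t=5-7: P3@Q0 runs 2, rem=13, I/O yield, promote→Q0. Q0=[P1,P2,P3] Q1=[] Q2=[]
t=7-9: P1@Q0 runs 2, rem=11, I/O yield, promote→Q0. Q0=[P2,P3,P1] Q1=[] Q2=[]
t=9-12: P2@Q0 runs 3, rem=0, completes. Q0=[P3,P1] Q1=[] Q2=[]
t=12-14: P3@Q0 runs 2, rem=11, I/O yield, promote→Q0. Q0=[P1,P3] Q1=[] Q2=[]
t=14-16: P1@Q0 runs 2, rem=9, I/O yield, promote→Q0. Q0=[P3,P1] Q1=[] Q2=[]
t=16-18: P3@Q0 runs 2, rem=9, I/O yield, promote→Q0. Q0=[P1,P3] Q1=[] Q2=[]
t=18-20: P1@Q0 runs 2, rem=7, I/O yield, promote→Q0. Q0=[P3,P1] Q1=[] Q2=[]
t=20-22: P3@Q0 runs 2, rem=7, I/O yield, promote→Q0. Q0=[P1,P3] Q1=[] Q2=[]
t=22-24: P1@Q0 runs 2, rem=5, I/O yield, promote→Q0. Q0=[P3,P1] Q1=[] Q2=[]
t=24-26: P3@Q0 runs 2, rem=5, I/O yield, promote→Q0. Q0=[P1,P3] Q1=[] Q2=[]
t=26-28: P1@Q0 runs 2, rem=3, I/O yield, promote→Q0. Q0=[P3,P1] Q1=[] Q2=[]
t=28-30: P3@Q0 runs 2, rem=3, I/O yield, promote→Q0. Q0=[P1,P3] Q1=[] Q2=[]
t=30-32: P1@Q0 runs 2, rem=1, I/O yield, promote→Q0. Q0=[P3,P1] Q1=[] Q2=[]
t=32-34: P3@Q0 runs 2, rem=1, I/O yield, promote→Q0. Q0=[P1,P3] Q1=[] Q2=[]
t=34-35: P1@Q0 runs 1, rem=0, completes. Q0=[P3] Q1=[] Q2=[]
t=35-36: P3@Q0 runs 1, rem=0, completes. Q0=[] Q1=[] Q2=[]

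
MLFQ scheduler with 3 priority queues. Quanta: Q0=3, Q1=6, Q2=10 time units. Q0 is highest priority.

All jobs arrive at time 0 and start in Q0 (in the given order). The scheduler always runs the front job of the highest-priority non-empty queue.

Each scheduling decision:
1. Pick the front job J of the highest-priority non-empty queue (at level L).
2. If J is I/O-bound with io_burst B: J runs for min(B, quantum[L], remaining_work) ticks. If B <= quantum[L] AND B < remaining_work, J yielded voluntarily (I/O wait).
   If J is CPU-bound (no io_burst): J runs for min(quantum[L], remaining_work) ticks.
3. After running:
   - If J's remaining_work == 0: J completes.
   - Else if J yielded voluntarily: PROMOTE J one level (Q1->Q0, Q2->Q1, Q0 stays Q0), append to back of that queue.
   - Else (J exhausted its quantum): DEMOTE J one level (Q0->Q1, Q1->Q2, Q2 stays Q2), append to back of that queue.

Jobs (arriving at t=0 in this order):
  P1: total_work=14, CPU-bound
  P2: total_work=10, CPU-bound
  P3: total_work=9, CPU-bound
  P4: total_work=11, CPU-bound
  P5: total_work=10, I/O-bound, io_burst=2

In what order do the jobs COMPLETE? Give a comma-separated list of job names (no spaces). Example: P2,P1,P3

Answer: P5,P3,P1,P2,P4

Derivation:
t=0-3: P1@Q0 runs 3, rem=11, quantum used, demote→Q1. Q0=[P2,P3,P4,P5] Q1=[P1] Q2=[]
t=3-6: P2@Q0 runs 3, rem=7, quantum used, demote→Q1. Q0=[P3,P4,P5] Q1=[P1,P2] Q2=[]
t=6-9: P3@Q0 runs 3, rem=6, quantum used, demote→Q1. Q0=[P4,P5] Q1=[P1,P2,P3] Q2=[]
t=9-12: P4@Q0 runs 3, rem=8, quantum used, demote→Q1. Q0=[P5] Q1=[P1,P2,P3,P4] Q2=[]
t=12-14: P5@Q0 runs 2, rem=8, I/O yield, promote→Q0. Q0=[P5] Q1=[P1,P2,P3,P4] Q2=[]
t=14-16: P5@Q0 runs 2, rem=6, I/O yield, promote→Q0. Q0=[P5] Q1=[P1,P2,P3,P4] Q2=[]
t=16-18: P5@Q0 runs 2, rem=4, I/O yield, promote→Q0. Q0=[P5] Q1=[P1,P2,P3,P4] Q2=[]
t=18-20: P5@Q0 runs 2, rem=2, I/O yield, promote→Q0. Q0=[P5] Q1=[P1,P2,P3,P4] Q2=[]
t=20-22: P5@Q0 runs 2, rem=0, completes. Q0=[] Q1=[P1,P2,P3,P4] Q2=[]
t=22-28: P1@Q1 runs 6, rem=5, quantum used, demote→Q2. Q0=[] Q1=[P2,P3,P4] Q2=[P1]
t=28-34: P2@Q1 runs 6, rem=1, quantum used, demote→Q2. Q0=[] Q1=[P3,P4] Q2=[P1,P2]
t=34-40: P3@Q1 runs 6, rem=0, completes. Q0=[] Q1=[P4] Q2=[P1,P2]
t=40-46: P4@Q1 runs 6, rem=2, quantum used, demote→Q2. Q0=[] Q1=[] Q2=[P1,P2,P4]
t=46-51: P1@Q2 runs 5, rem=0, completes. Q0=[] Q1=[] Q2=[P2,P4]
t=51-52: P2@Q2 runs 1, rem=0, completes. Q0=[] Q1=[] Q2=[P4]
t=52-54: P4@Q2 runs 2, rem=0, completes. Q0=[] Q1=[] Q2=[]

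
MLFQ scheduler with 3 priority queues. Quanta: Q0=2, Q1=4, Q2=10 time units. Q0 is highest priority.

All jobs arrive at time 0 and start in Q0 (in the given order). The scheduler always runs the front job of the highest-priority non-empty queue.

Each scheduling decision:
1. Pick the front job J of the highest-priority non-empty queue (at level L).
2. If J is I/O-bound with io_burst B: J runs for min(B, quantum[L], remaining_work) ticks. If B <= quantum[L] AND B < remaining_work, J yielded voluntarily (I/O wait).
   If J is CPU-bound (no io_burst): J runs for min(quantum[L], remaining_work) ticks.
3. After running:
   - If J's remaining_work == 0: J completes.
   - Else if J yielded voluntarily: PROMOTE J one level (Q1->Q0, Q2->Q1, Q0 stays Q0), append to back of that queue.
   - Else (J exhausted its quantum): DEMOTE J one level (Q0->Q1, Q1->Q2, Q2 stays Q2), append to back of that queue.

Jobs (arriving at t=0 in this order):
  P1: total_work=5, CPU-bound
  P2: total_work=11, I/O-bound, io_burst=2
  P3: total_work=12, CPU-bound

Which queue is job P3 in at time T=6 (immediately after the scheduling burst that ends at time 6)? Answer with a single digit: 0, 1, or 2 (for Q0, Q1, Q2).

t=0-2: P1@Q0 runs 2, rem=3, quantum used, demote→Q1. Q0=[P2,P3] Q1=[P1] Q2=[]
t=2-4: P2@Q0 runs 2, rem=9, I/O yield, promote→Q0. Q0=[P3,P2] Q1=[P1] Q2=[]
t=4-6: P3@Q0 runs 2, rem=10, quantum used, demote→Q1. Q0=[P2] Q1=[P1,P3] Q2=[]
t=6-8: P2@Q0 runs 2, rem=7, I/O yield, promote→Q0. Q0=[P2] Q1=[P1,P3] Q2=[]
t=8-10: P2@Q0 runs 2, rem=5, I/O yield, promote→Q0. Q0=[P2] Q1=[P1,P3] Q2=[]
t=10-12: P2@Q0 runs 2, rem=3, I/O yield, promote→Q0. Q0=[P2] Q1=[P1,P3] Q2=[]
t=12-14: P2@Q0 runs 2, rem=1, I/O yield, promote→Q0. Q0=[P2] Q1=[P1,P3] Q2=[]
t=14-15: P2@Q0 runs 1, rem=0, completes. Q0=[] Q1=[P1,P3] Q2=[]
t=15-18: P1@Q1 runs 3, rem=0, completes. Q0=[] Q1=[P3] Q2=[]
t=18-22: P3@Q1 runs 4, rem=6, quantum used, demote→Q2. Q0=[] Q1=[] Q2=[P3]
t=22-28: P3@Q2 runs 6, rem=0, completes. Q0=[] Q1=[] Q2=[]

Answer: 1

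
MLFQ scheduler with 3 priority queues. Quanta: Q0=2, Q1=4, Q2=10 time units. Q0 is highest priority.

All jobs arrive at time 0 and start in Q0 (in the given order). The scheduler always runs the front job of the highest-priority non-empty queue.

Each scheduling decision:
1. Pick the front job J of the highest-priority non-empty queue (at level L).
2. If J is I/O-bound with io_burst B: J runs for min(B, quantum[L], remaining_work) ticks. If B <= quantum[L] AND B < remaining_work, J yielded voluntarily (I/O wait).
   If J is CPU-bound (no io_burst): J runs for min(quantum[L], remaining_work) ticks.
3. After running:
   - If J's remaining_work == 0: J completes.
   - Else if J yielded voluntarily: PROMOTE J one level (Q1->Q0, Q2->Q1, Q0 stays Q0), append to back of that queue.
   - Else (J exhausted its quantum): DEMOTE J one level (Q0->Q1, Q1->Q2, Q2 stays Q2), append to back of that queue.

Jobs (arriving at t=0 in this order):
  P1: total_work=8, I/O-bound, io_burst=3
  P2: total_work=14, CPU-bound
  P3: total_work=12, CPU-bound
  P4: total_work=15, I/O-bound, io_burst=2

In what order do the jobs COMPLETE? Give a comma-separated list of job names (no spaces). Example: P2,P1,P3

t=0-2: P1@Q0 runs 2, rem=6, quantum used, demote→Q1. Q0=[P2,P3,P4] Q1=[P1] Q2=[]
t=2-4: P2@Q0 runs 2, rem=12, quantum used, demote→Q1. Q0=[P3,P4] Q1=[P1,P2] Q2=[]
t=4-6: P3@Q0 runs 2, rem=10, quantum used, demote→Q1. Q0=[P4] Q1=[P1,P2,P3] Q2=[]
t=6-8: P4@Q0 runs 2, rem=13, I/O yield, promote→Q0. Q0=[P4] Q1=[P1,P2,P3] Q2=[]
t=8-10: P4@Q0 runs 2, rem=11, I/O yield, promote→Q0. Q0=[P4] Q1=[P1,P2,P3] Q2=[]
t=10-12: P4@Q0 runs 2, rem=9, I/O yield, promote→Q0. Q0=[P4] Q1=[P1,P2,P3] Q2=[]
t=12-14: P4@Q0 runs 2, rem=7, I/O yield, promote→Q0. Q0=[P4] Q1=[P1,P2,P3] Q2=[]
t=14-16: P4@Q0 runs 2, rem=5, I/O yield, promote→Q0. Q0=[P4] Q1=[P1,P2,P3] Q2=[]
t=16-18: P4@Q0 runs 2, rem=3, I/O yield, promote→Q0. Q0=[P4] Q1=[P1,P2,P3] Q2=[]
t=18-20: P4@Q0 runs 2, rem=1, I/O yield, promote→Q0. Q0=[P4] Q1=[P1,P2,P3] Q2=[]
t=20-21: P4@Q0 runs 1, rem=0, completes. Q0=[] Q1=[P1,P2,P3] Q2=[]
t=21-24: P1@Q1 runs 3, rem=3, I/O yield, promote→Q0. Q0=[P1] Q1=[P2,P3] Q2=[]
t=24-26: P1@Q0 runs 2, rem=1, quantum used, demote→Q1. Q0=[] Q1=[P2,P3,P1] Q2=[]
t=26-30: P2@Q1 runs 4, rem=8, quantum used, demote→Q2. Q0=[] Q1=[P3,P1] Q2=[P2]
t=30-34: P3@Q1 runs 4, rem=6, quantum used, demote→Q2. Q0=[] Q1=[P1] Q2=[P2,P3]
t=34-35: P1@Q1 runs 1, rem=0, completes. Q0=[] Q1=[] Q2=[P2,P3]
t=35-43: P2@Q2 runs 8, rem=0, completes. Q0=[] Q1=[] Q2=[P3]
t=43-49: P3@Q2 runs 6, rem=0, completes. Q0=[] Q1=[] Q2=[]

Answer: P4,P1,P2,P3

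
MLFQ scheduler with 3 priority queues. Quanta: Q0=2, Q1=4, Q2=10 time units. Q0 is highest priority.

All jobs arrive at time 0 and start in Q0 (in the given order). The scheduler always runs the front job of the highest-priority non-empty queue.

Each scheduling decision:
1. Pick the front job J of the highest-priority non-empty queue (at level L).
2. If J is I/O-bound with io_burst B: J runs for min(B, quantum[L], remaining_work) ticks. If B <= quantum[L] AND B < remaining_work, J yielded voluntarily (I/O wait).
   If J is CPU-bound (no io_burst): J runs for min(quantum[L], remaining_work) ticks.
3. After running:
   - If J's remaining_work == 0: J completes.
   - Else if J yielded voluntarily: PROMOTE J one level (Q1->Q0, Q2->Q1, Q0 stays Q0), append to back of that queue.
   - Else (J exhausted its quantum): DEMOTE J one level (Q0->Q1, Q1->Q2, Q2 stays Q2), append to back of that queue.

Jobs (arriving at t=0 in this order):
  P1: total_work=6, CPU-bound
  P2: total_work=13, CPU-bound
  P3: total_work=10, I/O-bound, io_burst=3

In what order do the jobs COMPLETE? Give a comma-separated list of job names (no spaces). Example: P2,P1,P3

t=0-2: P1@Q0 runs 2, rem=4, quantum used, demote→Q1. Q0=[P2,P3] Q1=[P1] Q2=[]
t=2-4: P2@Q0 runs 2, rem=11, quantum used, demote→Q1. Q0=[P3] Q1=[P1,P2] Q2=[]
t=4-6: P3@Q0 runs 2, rem=8, quantum used, demote→Q1. Q0=[] Q1=[P1,P2,P3] Q2=[]
t=6-10: P1@Q1 runs 4, rem=0, completes. Q0=[] Q1=[P2,P3] Q2=[]
t=10-14: P2@Q1 runs 4, rem=7, quantum used, demote→Q2. Q0=[] Q1=[P3] Q2=[P2]
t=14-17: P3@Q1 runs 3, rem=5, I/O yield, promote→Q0. Q0=[P3] Q1=[] Q2=[P2]
t=17-19: P3@Q0 runs 2, rem=3, quantum used, demote→Q1. Q0=[] Q1=[P3] Q2=[P2]
t=19-22: P3@Q1 runs 3, rem=0, completes. Q0=[] Q1=[] Q2=[P2]
t=22-29: P2@Q2 runs 7, rem=0, completes. Q0=[] Q1=[] Q2=[]

Answer: P1,P3,P2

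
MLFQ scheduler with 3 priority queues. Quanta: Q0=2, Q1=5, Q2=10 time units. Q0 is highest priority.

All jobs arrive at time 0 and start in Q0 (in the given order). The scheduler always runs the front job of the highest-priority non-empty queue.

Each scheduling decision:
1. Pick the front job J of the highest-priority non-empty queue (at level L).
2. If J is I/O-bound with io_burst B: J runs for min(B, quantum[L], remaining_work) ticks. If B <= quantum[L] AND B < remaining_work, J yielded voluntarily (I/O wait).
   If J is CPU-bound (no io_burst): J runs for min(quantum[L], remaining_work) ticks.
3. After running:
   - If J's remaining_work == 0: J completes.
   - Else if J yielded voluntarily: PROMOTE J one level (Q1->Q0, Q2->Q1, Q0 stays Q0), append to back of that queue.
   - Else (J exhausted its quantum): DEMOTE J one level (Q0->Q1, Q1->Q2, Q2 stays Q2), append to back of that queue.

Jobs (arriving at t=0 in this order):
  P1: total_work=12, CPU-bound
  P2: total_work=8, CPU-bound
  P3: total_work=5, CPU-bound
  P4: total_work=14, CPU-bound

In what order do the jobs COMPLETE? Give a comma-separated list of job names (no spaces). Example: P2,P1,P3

t=0-2: P1@Q0 runs 2, rem=10, quantum used, demote→Q1. Q0=[P2,P3,P4] Q1=[P1] Q2=[]
t=2-4: P2@Q0 runs 2, rem=6, quantum used, demote→Q1. Q0=[P3,P4] Q1=[P1,P2] Q2=[]
t=4-6: P3@Q0 runs 2, rem=3, quantum used, demote→Q1. Q0=[P4] Q1=[P1,P2,P3] Q2=[]
t=6-8: P4@Q0 runs 2, rem=12, quantum used, demote→Q1. Q0=[] Q1=[P1,P2,P3,P4] Q2=[]
t=8-13: P1@Q1 runs 5, rem=5, quantum used, demote→Q2. Q0=[] Q1=[P2,P3,P4] Q2=[P1]
t=13-18: P2@Q1 runs 5, rem=1, quantum used, demote→Q2. Q0=[] Q1=[P3,P4] Q2=[P1,P2]
t=18-21: P3@Q1 runs 3, rem=0, completes. Q0=[] Q1=[P4] Q2=[P1,P2]
t=21-26: P4@Q1 runs 5, rem=7, quantum used, demote→Q2. Q0=[] Q1=[] Q2=[P1,P2,P4]
t=26-31: P1@Q2 runs 5, rem=0, completes. Q0=[] Q1=[] Q2=[P2,P4]
t=31-32: P2@Q2 runs 1, rem=0, completes. Q0=[] Q1=[] Q2=[P4]
t=32-39: P4@Q2 runs 7, rem=0, completes. Q0=[] Q1=[] Q2=[]

Answer: P3,P1,P2,P4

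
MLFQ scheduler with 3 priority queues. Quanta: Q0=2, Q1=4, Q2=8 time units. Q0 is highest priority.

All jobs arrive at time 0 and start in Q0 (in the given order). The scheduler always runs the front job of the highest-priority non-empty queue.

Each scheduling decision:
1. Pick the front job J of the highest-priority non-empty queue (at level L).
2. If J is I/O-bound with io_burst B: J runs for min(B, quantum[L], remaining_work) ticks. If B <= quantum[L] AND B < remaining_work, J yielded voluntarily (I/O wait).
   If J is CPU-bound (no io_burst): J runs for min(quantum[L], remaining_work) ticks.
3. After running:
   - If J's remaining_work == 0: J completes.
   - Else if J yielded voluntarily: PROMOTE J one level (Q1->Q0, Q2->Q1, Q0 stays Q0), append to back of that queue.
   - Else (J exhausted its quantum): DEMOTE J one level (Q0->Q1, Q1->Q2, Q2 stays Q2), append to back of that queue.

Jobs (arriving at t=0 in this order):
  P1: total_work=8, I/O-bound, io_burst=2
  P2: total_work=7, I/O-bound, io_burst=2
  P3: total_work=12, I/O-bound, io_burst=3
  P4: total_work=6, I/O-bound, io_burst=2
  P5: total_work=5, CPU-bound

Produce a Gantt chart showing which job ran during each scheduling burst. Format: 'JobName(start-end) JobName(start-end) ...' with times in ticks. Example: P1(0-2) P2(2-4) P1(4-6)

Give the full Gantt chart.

Answer: P1(0-2) P2(2-4) P3(4-6) P4(6-8) P5(8-10) P1(10-12) P2(12-14) P4(14-16) P1(16-18) P2(18-20) P4(20-22) P1(22-24) P2(24-25) P3(25-28) P3(28-30) P5(30-33) P3(33-36) P3(36-38)

Derivation:
t=0-2: P1@Q0 runs 2, rem=6, I/O yield, promote→Q0. Q0=[P2,P3,P4,P5,P1] Q1=[] Q2=[]
t=2-4: P2@Q0 runs 2, rem=5, I/O yield, promote→Q0. Q0=[P3,P4,P5,P1,P2] Q1=[] Q2=[]
t=4-6: P3@Q0 runs 2, rem=10, quantum used, demote→Q1. Q0=[P4,P5,P1,P2] Q1=[P3] Q2=[]
t=6-8: P4@Q0 runs 2, rem=4, I/O yield, promote→Q0. Q0=[P5,P1,P2,P4] Q1=[P3] Q2=[]
t=8-10: P5@Q0 runs 2, rem=3, quantum used, demote→Q1. Q0=[P1,P2,P4] Q1=[P3,P5] Q2=[]
t=10-12: P1@Q0 runs 2, rem=4, I/O yield, promote→Q0. Q0=[P2,P4,P1] Q1=[P3,P5] Q2=[]
t=12-14: P2@Q0 runs 2, rem=3, I/O yield, promote→Q0. Q0=[P4,P1,P2] Q1=[P3,P5] Q2=[]
t=14-16: P4@Q0 runs 2, rem=2, I/O yield, promote→Q0. Q0=[P1,P2,P4] Q1=[P3,P5] Q2=[]
t=16-18: P1@Q0 runs 2, rem=2, I/O yield, promote→Q0. Q0=[P2,P4,P1] Q1=[P3,P5] Q2=[]
t=18-20: P2@Q0 runs 2, rem=1, I/O yield, promote→Q0. Q0=[P4,P1,P2] Q1=[P3,P5] Q2=[]
t=20-22: P4@Q0 runs 2, rem=0, completes. Q0=[P1,P2] Q1=[P3,P5] Q2=[]
t=22-24: P1@Q0 runs 2, rem=0, completes. Q0=[P2] Q1=[P3,P5] Q2=[]
t=24-25: P2@Q0 runs 1, rem=0, completes. Q0=[] Q1=[P3,P5] Q2=[]
t=25-28: P3@Q1 runs 3, rem=7, I/O yield, promote→Q0. Q0=[P3] Q1=[P5] Q2=[]
t=28-30: P3@Q0 runs 2, rem=5, quantum used, demote→Q1. Q0=[] Q1=[P5,P3] Q2=[]
t=30-33: P5@Q1 runs 3, rem=0, completes. Q0=[] Q1=[P3] Q2=[]
t=33-36: P3@Q1 runs 3, rem=2, I/O yield, promote→Q0. Q0=[P3] Q1=[] Q2=[]
t=36-38: P3@Q0 runs 2, rem=0, completes. Q0=[] Q1=[] Q2=[]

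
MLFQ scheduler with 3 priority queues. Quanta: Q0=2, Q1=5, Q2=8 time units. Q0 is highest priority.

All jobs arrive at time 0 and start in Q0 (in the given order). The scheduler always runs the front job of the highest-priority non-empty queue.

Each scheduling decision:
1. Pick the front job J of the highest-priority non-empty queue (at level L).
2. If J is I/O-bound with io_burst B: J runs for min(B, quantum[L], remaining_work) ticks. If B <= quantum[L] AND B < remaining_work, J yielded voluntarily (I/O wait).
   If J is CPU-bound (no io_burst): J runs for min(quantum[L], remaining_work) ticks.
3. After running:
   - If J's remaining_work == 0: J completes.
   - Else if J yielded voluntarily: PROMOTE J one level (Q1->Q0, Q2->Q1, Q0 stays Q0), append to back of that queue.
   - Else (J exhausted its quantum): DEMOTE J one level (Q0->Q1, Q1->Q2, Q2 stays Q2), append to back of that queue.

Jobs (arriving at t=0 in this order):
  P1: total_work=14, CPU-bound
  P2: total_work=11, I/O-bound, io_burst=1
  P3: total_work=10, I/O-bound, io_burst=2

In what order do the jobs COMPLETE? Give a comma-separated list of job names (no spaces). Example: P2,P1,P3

t=0-2: P1@Q0 runs 2, rem=12, quantum used, demote→Q1. Q0=[P2,P3] Q1=[P1] Q2=[]
t=2-3: P2@Q0 runs 1, rem=10, I/O yield, promote→Q0. Q0=[P3,P2] Q1=[P1] Q2=[]
t=3-5: P3@Q0 runs 2, rem=8, I/O yield, promote→Q0. Q0=[P2,P3] Q1=[P1] Q2=[]
t=5-6: P2@Q0 runs 1, rem=9, I/O yield, promote→Q0. Q0=[P3,P2] Q1=[P1] Q2=[]
t=6-8: P3@Q0 runs 2, rem=6, I/O yield, promote→Q0. Q0=[P2,P3] Q1=[P1] Q2=[]
t=8-9: P2@Q0 runs 1, rem=8, I/O yield, promote→Q0. Q0=[P3,P2] Q1=[P1] Q2=[]
t=9-11: P3@Q0 runs 2, rem=4, I/O yield, promote→Q0. Q0=[P2,P3] Q1=[P1] Q2=[]
t=11-12: P2@Q0 runs 1, rem=7, I/O yield, promote→Q0. Q0=[P3,P2] Q1=[P1] Q2=[]
t=12-14: P3@Q0 runs 2, rem=2, I/O yield, promote→Q0. Q0=[P2,P3] Q1=[P1] Q2=[]
t=14-15: P2@Q0 runs 1, rem=6, I/O yield, promote→Q0. Q0=[P3,P2] Q1=[P1] Q2=[]
t=15-17: P3@Q0 runs 2, rem=0, completes. Q0=[P2] Q1=[P1] Q2=[]
t=17-18: P2@Q0 runs 1, rem=5, I/O yield, promote→Q0. Q0=[P2] Q1=[P1] Q2=[]
t=18-19: P2@Q0 runs 1, rem=4, I/O yield, promote→Q0. Q0=[P2] Q1=[P1] Q2=[]
t=19-20: P2@Q0 runs 1, rem=3, I/O yield, promote→Q0. Q0=[P2] Q1=[P1] Q2=[]
t=20-21: P2@Q0 runs 1, rem=2, I/O yield, promote→Q0. Q0=[P2] Q1=[P1] Q2=[]
t=21-22: P2@Q0 runs 1, rem=1, I/O yield, promote→Q0. Q0=[P2] Q1=[P1] Q2=[]
t=22-23: P2@Q0 runs 1, rem=0, completes. Q0=[] Q1=[P1] Q2=[]
t=23-28: P1@Q1 runs 5, rem=7, quantum used, demote→Q2. Q0=[] Q1=[] Q2=[P1]
t=28-35: P1@Q2 runs 7, rem=0, completes. Q0=[] Q1=[] Q2=[]

Answer: P3,P2,P1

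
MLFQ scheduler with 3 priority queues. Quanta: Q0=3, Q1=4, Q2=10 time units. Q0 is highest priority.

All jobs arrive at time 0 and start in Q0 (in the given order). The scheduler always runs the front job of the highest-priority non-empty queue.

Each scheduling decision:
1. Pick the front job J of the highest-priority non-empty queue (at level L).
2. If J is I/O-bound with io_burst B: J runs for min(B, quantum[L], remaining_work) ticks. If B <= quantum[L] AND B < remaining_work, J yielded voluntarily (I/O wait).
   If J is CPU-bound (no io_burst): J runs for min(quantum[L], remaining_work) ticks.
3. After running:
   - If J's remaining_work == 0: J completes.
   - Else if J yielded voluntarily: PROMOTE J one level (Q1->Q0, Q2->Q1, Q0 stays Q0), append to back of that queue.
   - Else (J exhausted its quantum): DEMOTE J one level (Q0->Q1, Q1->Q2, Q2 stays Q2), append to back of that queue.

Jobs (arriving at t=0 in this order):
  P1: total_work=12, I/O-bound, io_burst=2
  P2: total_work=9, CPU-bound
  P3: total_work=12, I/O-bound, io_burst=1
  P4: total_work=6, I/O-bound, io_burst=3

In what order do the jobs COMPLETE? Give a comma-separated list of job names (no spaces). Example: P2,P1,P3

Answer: P4,P1,P3,P2

Derivation:
t=0-2: P1@Q0 runs 2, rem=10, I/O yield, promote→Q0. Q0=[P2,P3,P4,P1] Q1=[] Q2=[]
t=2-5: P2@Q0 runs 3, rem=6, quantum used, demote→Q1. Q0=[P3,P4,P1] Q1=[P2] Q2=[]
t=5-6: P3@Q0 runs 1, rem=11, I/O yield, promote→Q0. Q0=[P4,P1,P3] Q1=[P2] Q2=[]
t=6-9: P4@Q0 runs 3, rem=3, I/O yield, promote→Q0. Q0=[P1,P3,P4] Q1=[P2] Q2=[]
t=9-11: P1@Q0 runs 2, rem=8, I/O yield, promote→Q0. Q0=[P3,P4,P1] Q1=[P2] Q2=[]
t=11-12: P3@Q0 runs 1, rem=10, I/O yield, promote→Q0. Q0=[P4,P1,P3] Q1=[P2] Q2=[]
t=12-15: P4@Q0 runs 3, rem=0, completes. Q0=[P1,P3] Q1=[P2] Q2=[]
t=15-17: P1@Q0 runs 2, rem=6, I/O yield, promote→Q0. Q0=[P3,P1] Q1=[P2] Q2=[]
t=17-18: P3@Q0 runs 1, rem=9, I/O yield, promote→Q0. Q0=[P1,P3] Q1=[P2] Q2=[]
t=18-20: P1@Q0 runs 2, rem=4, I/O yield, promote→Q0. Q0=[P3,P1] Q1=[P2] Q2=[]
t=20-21: P3@Q0 runs 1, rem=8, I/O yield, promote→Q0. Q0=[P1,P3] Q1=[P2] Q2=[]
t=21-23: P1@Q0 runs 2, rem=2, I/O yield, promote→Q0. Q0=[P3,P1] Q1=[P2] Q2=[]
t=23-24: P3@Q0 runs 1, rem=7, I/O yield, promote→Q0. Q0=[P1,P3] Q1=[P2] Q2=[]
t=24-26: P1@Q0 runs 2, rem=0, completes. Q0=[P3] Q1=[P2] Q2=[]
t=26-27: P3@Q0 runs 1, rem=6, I/O yield, promote→Q0. Q0=[P3] Q1=[P2] Q2=[]
t=27-28: P3@Q0 runs 1, rem=5, I/O yield, promote→Q0. Q0=[P3] Q1=[P2] Q2=[]
t=28-29: P3@Q0 runs 1, rem=4, I/O yield, promote→Q0. Q0=[P3] Q1=[P2] Q2=[]
t=29-30: P3@Q0 runs 1, rem=3, I/O yield, promote→Q0. Q0=[P3] Q1=[P2] Q2=[]
t=30-31: P3@Q0 runs 1, rem=2, I/O yield, promote→Q0. Q0=[P3] Q1=[P2] Q2=[]
t=31-32: P3@Q0 runs 1, rem=1, I/O yield, promote→Q0. Q0=[P3] Q1=[P2] Q2=[]
t=32-33: P3@Q0 runs 1, rem=0, completes. Q0=[] Q1=[P2] Q2=[]
t=33-37: P2@Q1 runs 4, rem=2, quantum used, demote→Q2. Q0=[] Q1=[] Q2=[P2]
t=37-39: P2@Q2 runs 2, rem=0, completes. Q0=[] Q1=[] Q2=[]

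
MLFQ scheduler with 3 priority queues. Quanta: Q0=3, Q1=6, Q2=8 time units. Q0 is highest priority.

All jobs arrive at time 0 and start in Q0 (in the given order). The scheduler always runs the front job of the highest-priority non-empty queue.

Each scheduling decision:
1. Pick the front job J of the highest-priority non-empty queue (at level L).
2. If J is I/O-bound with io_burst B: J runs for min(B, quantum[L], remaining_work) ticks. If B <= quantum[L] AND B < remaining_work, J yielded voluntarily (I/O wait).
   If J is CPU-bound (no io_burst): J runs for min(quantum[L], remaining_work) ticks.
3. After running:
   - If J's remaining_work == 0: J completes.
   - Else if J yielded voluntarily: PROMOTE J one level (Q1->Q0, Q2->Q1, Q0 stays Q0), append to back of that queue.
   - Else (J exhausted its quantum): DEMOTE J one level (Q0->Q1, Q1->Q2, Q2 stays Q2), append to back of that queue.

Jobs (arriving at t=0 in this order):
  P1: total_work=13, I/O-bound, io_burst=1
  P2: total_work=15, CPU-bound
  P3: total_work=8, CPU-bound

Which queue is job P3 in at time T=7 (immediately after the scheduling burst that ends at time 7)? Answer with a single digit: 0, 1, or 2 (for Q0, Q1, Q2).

t=0-1: P1@Q0 runs 1, rem=12, I/O yield, promote→Q0. Q0=[P2,P3,P1] Q1=[] Q2=[]
t=1-4: P2@Q0 runs 3, rem=12, quantum used, demote→Q1. Q0=[P3,P1] Q1=[P2] Q2=[]
t=4-7: P3@Q0 runs 3, rem=5, quantum used, demote→Q1. Q0=[P1] Q1=[P2,P3] Q2=[]
t=7-8: P1@Q0 runs 1, rem=11, I/O yield, promote→Q0. Q0=[P1] Q1=[P2,P3] Q2=[]
t=8-9: P1@Q0 runs 1, rem=10, I/O yield, promote→Q0. Q0=[P1] Q1=[P2,P3] Q2=[]
t=9-10: P1@Q0 runs 1, rem=9, I/O yield, promote→Q0. Q0=[P1] Q1=[P2,P3] Q2=[]
t=10-11: P1@Q0 runs 1, rem=8, I/O yield, promote→Q0. Q0=[P1] Q1=[P2,P3] Q2=[]
t=11-12: P1@Q0 runs 1, rem=7, I/O yield, promote→Q0. Q0=[P1] Q1=[P2,P3] Q2=[]
t=12-13: P1@Q0 runs 1, rem=6, I/O yield, promote→Q0. Q0=[P1] Q1=[P2,P3] Q2=[]
t=13-14: P1@Q0 runs 1, rem=5, I/O yield, promote→Q0. Q0=[P1] Q1=[P2,P3] Q2=[]
t=14-15: P1@Q0 runs 1, rem=4, I/O yield, promote→Q0. Q0=[P1] Q1=[P2,P3] Q2=[]
t=15-16: P1@Q0 runs 1, rem=3, I/O yield, promote→Q0. Q0=[P1] Q1=[P2,P3] Q2=[]
t=16-17: P1@Q0 runs 1, rem=2, I/O yield, promote→Q0. Q0=[P1] Q1=[P2,P3] Q2=[]
t=17-18: P1@Q0 runs 1, rem=1, I/O yield, promote→Q0. Q0=[P1] Q1=[P2,P3] Q2=[]
t=18-19: P1@Q0 runs 1, rem=0, completes. Q0=[] Q1=[P2,P3] Q2=[]
t=19-25: P2@Q1 runs 6, rem=6, quantum used, demote→Q2. Q0=[] Q1=[P3] Q2=[P2]
t=25-30: P3@Q1 runs 5, rem=0, completes. Q0=[] Q1=[] Q2=[P2]
t=30-36: P2@Q2 runs 6, rem=0, completes. Q0=[] Q1=[] Q2=[]

Answer: 1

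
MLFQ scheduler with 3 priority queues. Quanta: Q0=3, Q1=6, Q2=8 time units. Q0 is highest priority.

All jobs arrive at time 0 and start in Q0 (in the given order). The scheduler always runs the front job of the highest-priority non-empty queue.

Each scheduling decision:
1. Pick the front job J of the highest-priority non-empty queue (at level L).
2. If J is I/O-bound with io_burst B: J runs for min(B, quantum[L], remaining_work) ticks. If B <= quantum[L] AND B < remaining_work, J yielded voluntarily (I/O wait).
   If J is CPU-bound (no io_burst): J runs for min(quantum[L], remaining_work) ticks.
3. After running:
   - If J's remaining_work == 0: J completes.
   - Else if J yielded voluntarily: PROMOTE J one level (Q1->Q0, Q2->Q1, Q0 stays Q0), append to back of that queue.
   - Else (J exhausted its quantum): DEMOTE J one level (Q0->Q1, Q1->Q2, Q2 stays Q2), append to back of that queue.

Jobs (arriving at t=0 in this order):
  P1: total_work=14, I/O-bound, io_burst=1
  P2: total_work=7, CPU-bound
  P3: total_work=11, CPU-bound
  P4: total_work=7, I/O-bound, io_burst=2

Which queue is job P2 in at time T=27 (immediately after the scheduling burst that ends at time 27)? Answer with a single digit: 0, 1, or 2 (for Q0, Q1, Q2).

Answer: 1

Derivation:
t=0-1: P1@Q0 runs 1, rem=13, I/O yield, promote→Q0. Q0=[P2,P3,P4,P1] Q1=[] Q2=[]
t=1-4: P2@Q0 runs 3, rem=4, quantum used, demote→Q1. Q0=[P3,P4,P1] Q1=[P2] Q2=[]
t=4-7: P3@Q0 runs 3, rem=8, quantum used, demote→Q1. Q0=[P4,P1] Q1=[P2,P3] Q2=[]
t=7-9: P4@Q0 runs 2, rem=5, I/O yield, promote→Q0. Q0=[P1,P4] Q1=[P2,P3] Q2=[]
t=9-10: P1@Q0 runs 1, rem=12, I/O yield, promote→Q0. Q0=[P4,P1] Q1=[P2,P3] Q2=[]
t=10-12: P4@Q0 runs 2, rem=3, I/O yield, promote→Q0. Q0=[P1,P4] Q1=[P2,P3] Q2=[]
t=12-13: P1@Q0 runs 1, rem=11, I/O yield, promote→Q0. Q0=[P4,P1] Q1=[P2,P3] Q2=[]
t=13-15: P4@Q0 runs 2, rem=1, I/O yield, promote→Q0. Q0=[P1,P4] Q1=[P2,P3] Q2=[]
t=15-16: P1@Q0 runs 1, rem=10, I/O yield, promote→Q0. Q0=[P4,P1] Q1=[P2,P3] Q2=[]
t=16-17: P4@Q0 runs 1, rem=0, completes. Q0=[P1] Q1=[P2,P3] Q2=[]
t=17-18: P1@Q0 runs 1, rem=9, I/O yield, promote→Q0. Q0=[P1] Q1=[P2,P3] Q2=[]
t=18-19: P1@Q0 runs 1, rem=8, I/O yield, promote→Q0. Q0=[P1] Q1=[P2,P3] Q2=[]
t=19-20: P1@Q0 runs 1, rem=7, I/O yield, promote→Q0. Q0=[P1] Q1=[P2,P3] Q2=[]
t=20-21: P1@Q0 runs 1, rem=6, I/O yield, promote→Q0. Q0=[P1] Q1=[P2,P3] Q2=[]
t=21-22: P1@Q0 runs 1, rem=5, I/O yield, promote→Q0. Q0=[P1] Q1=[P2,P3] Q2=[]
t=22-23: P1@Q0 runs 1, rem=4, I/O yield, promote→Q0. Q0=[P1] Q1=[P2,P3] Q2=[]
t=23-24: P1@Q0 runs 1, rem=3, I/O yield, promote→Q0. Q0=[P1] Q1=[P2,P3] Q2=[]
t=24-25: P1@Q0 runs 1, rem=2, I/O yield, promote→Q0. Q0=[P1] Q1=[P2,P3] Q2=[]
t=25-26: P1@Q0 runs 1, rem=1, I/O yield, promote→Q0. Q0=[P1] Q1=[P2,P3] Q2=[]
t=26-27: P1@Q0 runs 1, rem=0, completes. Q0=[] Q1=[P2,P3] Q2=[]
t=27-31: P2@Q1 runs 4, rem=0, completes. Q0=[] Q1=[P3] Q2=[]
t=31-37: P3@Q1 runs 6, rem=2, quantum used, demote→Q2. Q0=[] Q1=[] Q2=[P3]
t=37-39: P3@Q2 runs 2, rem=0, completes. Q0=[] Q1=[] Q2=[]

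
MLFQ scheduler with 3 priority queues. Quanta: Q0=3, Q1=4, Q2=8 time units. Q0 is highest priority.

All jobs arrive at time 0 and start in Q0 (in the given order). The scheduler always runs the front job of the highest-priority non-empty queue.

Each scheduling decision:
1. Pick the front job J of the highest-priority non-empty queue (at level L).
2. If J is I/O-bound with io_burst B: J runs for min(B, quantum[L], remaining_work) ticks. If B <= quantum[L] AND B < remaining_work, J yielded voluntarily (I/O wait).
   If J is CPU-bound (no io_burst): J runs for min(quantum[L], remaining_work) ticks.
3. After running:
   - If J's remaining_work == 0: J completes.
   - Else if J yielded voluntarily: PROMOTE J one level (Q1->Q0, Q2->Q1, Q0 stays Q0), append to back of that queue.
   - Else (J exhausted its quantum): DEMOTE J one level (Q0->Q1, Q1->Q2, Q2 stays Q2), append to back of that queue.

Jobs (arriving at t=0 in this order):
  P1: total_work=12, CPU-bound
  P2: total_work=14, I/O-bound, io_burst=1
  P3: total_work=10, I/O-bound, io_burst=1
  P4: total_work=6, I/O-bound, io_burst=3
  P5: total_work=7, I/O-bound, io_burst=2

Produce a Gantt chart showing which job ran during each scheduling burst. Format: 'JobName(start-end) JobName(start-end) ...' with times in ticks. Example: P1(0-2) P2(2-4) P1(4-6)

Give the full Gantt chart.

t=0-3: P1@Q0 runs 3, rem=9, quantum used, demote→Q1. Q0=[P2,P3,P4,P5] Q1=[P1] Q2=[]
t=3-4: P2@Q0 runs 1, rem=13, I/O yield, promote→Q0. Q0=[P3,P4,P5,P2] Q1=[P1] Q2=[]
t=4-5: P3@Q0 runs 1, rem=9, I/O yield, promote→Q0. Q0=[P4,P5,P2,P3] Q1=[P1] Q2=[]
t=5-8: P4@Q0 runs 3, rem=3, I/O yield, promote→Q0. Q0=[P5,P2,P3,P4] Q1=[P1] Q2=[]
t=8-10: P5@Q0 runs 2, rem=5, I/O yield, promote→Q0. Q0=[P2,P3,P4,P5] Q1=[P1] Q2=[]
t=10-11: P2@Q0 runs 1, rem=12, I/O yield, promote→Q0. Q0=[P3,P4,P5,P2] Q1=[P1] Q2=[]
t=11-12: P3@Q0 runs 1, rem=8, I/O yield, promote→Q0. Q0=[P4,P5,P2,P3] Q1=[P1] Q2=[]
t=12-15: P4@Q0 runs 3, rem=0, completes. Q0=[P5,P2,P3] Q1=[P1] Q2=[]
t=15-17: P5@Q0 runs 2, rem=3, I/O yield, promote→Q0. Q0=[P2,P3,P5] Q1=[P1] Q2=[]
t=17-18: P2@Q0 runs 1, rem=11, I/O yield, promote→Q0. Q0=[P3,P5,P2] Q1=[P1] Q2=[]
t=18-19: P3@Q0 runs 1, rem=7, I/O yield, promote→Q0. Q0=[P5,P2,P3] Q1=[P1] Q2=[]
t=19-21: P5@Q0 runs 2, rem=1, I/O yield, promote→Q0. Q0=[P2,P3,P5] Q1=[P1] Q2=[]
t=21-22: P2@Q0 runs 1, rem=10, I/O yield, promote→Q0. Q0=[P3,P5,P2] Q1=[P1] Q2=[]
t=22-23: P3@Q0 runs 1, rem=6, I/O yield, promote→Q0. Q0=[P5,P2,P3] Q1=[P1] Q2=[]
t=23-24: P5@Q0 runs 1, rem=0, completes. Q0=[P2,P3] Q1=[P1] Q2=[]
t=24-25: P2@Q0 runs 1, rem=9, I/O yield, promote→Q0. Q0=[P3,P2] Q1=[P1] Q2=[]
t=25-26: P3@Q0 runs 1, rem=5, I/O yield, promote→Q0. Q0=[P2,P3] Q1=[P1] Q2=[]
t=26-27: P2@Q0 runs 1, rem=8, I/O yield, promote→Q0. Q0=[P3,P2] Q1=[P1] Q2=[]
t=27-28: P3@Q0 runs 1, rem=4, I/O yield, promote→Q0. Q0=[P2,P3] Q1=[P1] Q2=[]
t=28-29: P2@Q0 runs 1, rem=7, I/O yield, promote→Q0. Q0=[P3,P2] Q1=[P1] Q2=[]
t=29-30: P3@Q0 runs 1, rem=3, I/O yield, promote→Q0. Q0=[P2,P3] Q1=[P1] Q2=[]
t=30-31: P2@Q0 runs 1, rem=6, I/O yield, promote→Q0. Q0=[P3,P2] Q1=[P1] Q2=[]
t=31-32: P3@Q0 runs 1, rem=2, I/O yield, promote→Q0. Q0=[P2,P3] Q1=[P1] Q2=[]
t=32-33: P2@Q0 runs 1, rem=5, I/O yield, promote→Q0. Q0=[P3,P2] Q1=[P1] Q2=[]
t=33-34: P3@Q0 runs 1, rem=1, I/O yield, promote→Q0. Q0=[P2,P3] Q1=[P1] Q2=[]
t=34-35: P2@Q0 runs 1, rem=4, I/O yield, promote→Q0. Q0=[P3,P2] Q1=[P1] Q2=[]
t=35-36: P3@Q0 runs 1, rem=0, completes. Q0=[P2] Q1=[P1] Q2=[]
t=36-37: P2@Q0 runs 1, rem=3, I/O yield, promote→Q0. Q0=[P2] Q1=[P1] Q2=[]
t=37-38: P2@Q0 runs 1, rem=2, I/O yield, promote→Q0. Q0=[P2] Q1=[P1] Q2=[]
t=38-39: P2@Q0 runs 1, rem=1, I/O yield, promote→Q0. Q0=[P2] Q1=[P1] Q2=[]
t=39-40: P2@Q0 runs 1, rem=0, completes. Q0=[] Q1=[P1] Q2=[]
t=40-44: P1@Q1 runs 4, rem=5, quantum used, demote→Q2. Q0=[] Q1=[] Q2=[P1]
t=44-49: P1@Q2 runs 5, rem=0, completes. Q0=[] Q1=[] Q2=[]

Answer: P1(0-3) P2(3-4) P3(4-5) P4(5-8) P5(8-10) P2(10-11) P3(11-12) P4(12-15) P5(15-17) P2(17-18) P3(18-19) P5(19-21) P2(21-22) P3(22-23) P5(23-24) P2(24-25) P3(25-26) P2(26-27) P3(27-28) P2(28-29) P3(29-30) P2(30-31) P3(31-32) P2(32-33) P3(33-34) P2(34-35) P3(35-36) P2(36-37) P2(37-38) P2(38-39) P2(39-40) P1(40-44) P1(44-49)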